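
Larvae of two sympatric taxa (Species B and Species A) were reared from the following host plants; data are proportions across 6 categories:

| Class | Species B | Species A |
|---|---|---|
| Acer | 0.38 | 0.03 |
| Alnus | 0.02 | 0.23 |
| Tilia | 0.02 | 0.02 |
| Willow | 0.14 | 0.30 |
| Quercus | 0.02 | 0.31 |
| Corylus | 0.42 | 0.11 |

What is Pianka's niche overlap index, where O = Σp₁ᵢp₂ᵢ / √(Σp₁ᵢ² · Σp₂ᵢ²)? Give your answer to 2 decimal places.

0.38

Σ p₁ᵢp₂ᵢ = 0.0114 + 0.0046 + 0.0004 + 0.0420 + 0.0062 + 0.0462 = 0.1108
Σp_1ᵢ² = 0.38² + 0.02² + 0.02² + 0.14² + 0.02² + 0.42² = 0.1444 + 0.0004 + 0.0004 + 0.0196 + 0.0004 + 0.1764 = 0.3416
Σp_2ᵢ² = 0.03² + 0.23² + 0.02² + 0.30² + 0.31² + 0.11² = 0.0009 + 0.0529 + 0.0004 + 0.0900 + 0.0961 + 0.0121 = 0.2524
O = 0.1108 / √(0.3416 × 0.2524) = 0.1108 / 0.29363 = 0.3773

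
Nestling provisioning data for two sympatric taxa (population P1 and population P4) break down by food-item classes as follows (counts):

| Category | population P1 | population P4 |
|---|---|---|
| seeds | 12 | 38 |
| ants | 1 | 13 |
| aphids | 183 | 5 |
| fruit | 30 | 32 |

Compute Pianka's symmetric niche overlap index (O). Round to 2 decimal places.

Proportions for population P1 (n=226): 12/226=0.0531, 1/226=0.0044, 183/226=0.8097, 30/226=0.1327
Proportions for population P4 (n=88): 38/88=0.4318, 13/88=0.1477, 5/88=0.0568, 32/88=0.3636
Σ p₁ᵢp₂ᵢ = 0.022929 + 0.000650 + 0.045991 + 0.048250 = 0.117820
Σp_1ᵢ² = 0.0531² + 0.0044² + 0.8097² + 0.1327² = 0.002820 + 0.000019 + 0.655614 + 0.017609 = 0.676062
Σp_2ᵢ² = 0.4318² + 0.1477² + 0.0568² + 0.3636² = 0.186451 + 0.021815 + 0.003226 + 0.132205 = 0.343697
O = 0.117820 / √(0.676062 × 0.343697) = 0.117820 / 0.4820378 = 0.2444

0.24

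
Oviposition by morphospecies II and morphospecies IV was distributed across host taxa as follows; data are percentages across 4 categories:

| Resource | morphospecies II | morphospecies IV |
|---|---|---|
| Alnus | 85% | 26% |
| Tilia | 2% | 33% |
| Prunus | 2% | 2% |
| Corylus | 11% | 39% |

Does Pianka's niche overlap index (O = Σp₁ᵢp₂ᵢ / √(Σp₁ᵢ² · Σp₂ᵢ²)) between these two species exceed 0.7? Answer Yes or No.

Convert percentages to proportions (divide by 100).
Σ p₁ᵢp₂ᵢ = 0.2210 + 0.0066 + 0.0004 + 0.0429 = 0.2709
Σp_1ᵢ² = 0.85² + 0.02² + 0.02² + 0.11² = 0.7225 + 0.0004 + 0.0004 + 0.0121 = 0.7354
Σp_2ᵢ² = 0.26² + 0.33² + 0.02² + 0.39² = 0.0676 + 0.1089 + 0.0004 + 0.1521 = 0.3290
O = 0.2709 / √(0.7354 × 0.3290) = 0.2709 / 0.49188 = 0.5507
O = 0.5507 < 0.7 → No.

No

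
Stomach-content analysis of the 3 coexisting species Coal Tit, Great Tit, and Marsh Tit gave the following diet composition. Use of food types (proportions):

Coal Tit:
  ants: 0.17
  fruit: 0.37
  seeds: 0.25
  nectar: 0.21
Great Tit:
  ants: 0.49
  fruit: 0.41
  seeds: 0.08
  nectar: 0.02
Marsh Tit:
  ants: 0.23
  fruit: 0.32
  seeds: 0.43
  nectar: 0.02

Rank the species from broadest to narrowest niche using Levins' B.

Σp_Coalᵢ² = 0.17² + 0.37² + 0.25² + 0.21² = 0.0289 + 0.1369 + 0.0625 + 0.0441 = 0.2724
B_Coal = 1 / 0.2724 = 3.6711
Σp_Greaᵢ² = 0.49² + 0.41² + 0.08² + 0.02² = 0.2401 + 0.1681 + 0.0064 + 0.0004 = 0.4150
B_Grea = 1 / 0.4150 = 2.4096
Σp_Marsᵢ² = 0.23² + 0.32² + 0.43² + 0.02² = 0.0529 + 0.1024 + 0.1849 + 0.0004 = 0.3406
B_Mars = 1 / 0.3406 = 2.9360
Ranking by B (broadest → narrowest): Coal Tit (3.67) > Marsh Tit (2.94) > Great Tit (2.41)

Coal Tit > Marsh Tit > Great Tit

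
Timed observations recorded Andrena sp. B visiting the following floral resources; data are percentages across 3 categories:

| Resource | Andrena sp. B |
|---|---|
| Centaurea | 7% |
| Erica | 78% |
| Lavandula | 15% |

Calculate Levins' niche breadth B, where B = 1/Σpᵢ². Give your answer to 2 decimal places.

Convert percentages to proportions (divide by 100).
Σpᵢ² = 0.07² + 0.78² + 0.15² = 0.0049 + 0.6084 + 0.0225 = 0.6358
B = 1 / 0.6358 = 1.5728

1.57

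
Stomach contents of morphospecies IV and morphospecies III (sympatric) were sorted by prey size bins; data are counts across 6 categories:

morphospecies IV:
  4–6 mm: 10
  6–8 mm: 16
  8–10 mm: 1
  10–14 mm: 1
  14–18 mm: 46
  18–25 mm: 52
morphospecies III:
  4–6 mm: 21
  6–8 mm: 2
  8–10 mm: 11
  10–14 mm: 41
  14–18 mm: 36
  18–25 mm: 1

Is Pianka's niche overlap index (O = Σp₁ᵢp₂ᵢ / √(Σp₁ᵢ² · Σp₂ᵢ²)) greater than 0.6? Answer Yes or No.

No

Proportions for morphospecies IV (n=126): 10/126=0.0794, 16/126=0.1270, 1/126=0.0079, 1/126=0.0079, 46/126=0.3651, 52/126=0.4127
Proportions for morphospecies III (n=112): 21/112=0.1875, 2/112=0.0179, 11/112=0.0982, 41/112=0.3661, 36/112=0.3214, 1/112=0.0089
Σ p₁ᵢp₂ᵢ = 0.014888 + 0.002273 + 0.000776 + 0.002892 + 0.117343 + 0.003673 = 0.141845
Σp_1ᵢ² = 0.0794² + 0.1270² + 0.0079² + 0.0079² + 0.3651² + 0.4127² = 0.006304 + 0.016129 + 0.000062 + 0.000062 + 0.133298 + 0.170321 = 0.326176
Σp_2ᵢ² = 0.1875² + 0.0179² + 0.0982² + 0.3661² + 0.3214² + 0.0089² = 0.035156 + 0.000320 + 0.009643 + 0.134029 + 0.103298 + 0.000079 = 0.282525
O = 0.141845 / √(0.326176 × 0.282525) = 0.141845 / 0.3035669 = 0.4673
O = 0.4673 < 0.6 → No.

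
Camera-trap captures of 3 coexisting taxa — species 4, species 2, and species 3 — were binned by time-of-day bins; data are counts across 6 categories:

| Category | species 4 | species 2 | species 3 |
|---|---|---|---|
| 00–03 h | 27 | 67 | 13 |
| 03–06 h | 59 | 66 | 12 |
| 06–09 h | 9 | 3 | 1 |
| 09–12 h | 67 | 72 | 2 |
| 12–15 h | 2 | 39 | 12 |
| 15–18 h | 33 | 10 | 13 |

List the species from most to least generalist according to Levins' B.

Proportions for species 4 (n=197): 27/197=0.1371, 59/197=0.2995, 9/197=0.0457, 67/197=0.3401, 2/197=0.0102, 33/197=0.1675
Proportions for species 2 (n=257): 67/257=0.2607, 66/257=0.2568, 3/257=0.0117, 72/257=0.2802, 39/257=0.1518, 10/257=0.0389
Proportions for species 3 (n=53): 13/53=0.2453, 12/53=0.2264, 1/53=0.0189, 2/53=0.0377, 12/53=0.2264, 13/53=0.2453
Σp_4ᵢ² = 0.1371² + 0.2995² + 0.0457² + 0.3401² + 0.0102² + 0.1675² = 0.018796 + 0.089700 + 0.002088 + 0.115668 + 0.000104 + 0.028056 = 0.254412
B_4 = 1 / 0.254412 = 3.9306
Σp_2ᵢ² = 0.2607² + 0.2568² + 0.0117² + 0.2802² + 0.1518² + 0.0389² = 0.067964 + 0.065946 + 0.000137 + 0.078512 + 0.023043 + 0.001513 = 0.237115
B_2 = 1 / 0.237115 = 4.2174
Σp_3ᵢ² = 0.2453² + 0.2264² + 0.0189² + 0.0377² + 0.2264² + 0.2453² = 0.060172 + 0.051257 + 0.000357 + 0.001421 + 0.051257 + 0.060172 = 0.224636
B_3 = 1 / 0.224636 = 4.4516
Ranking by B (broadest → narrowest): species 3 (4.45) > species 2 (4.22) > species 4 (3.93)

species 3 > species 2 > species 4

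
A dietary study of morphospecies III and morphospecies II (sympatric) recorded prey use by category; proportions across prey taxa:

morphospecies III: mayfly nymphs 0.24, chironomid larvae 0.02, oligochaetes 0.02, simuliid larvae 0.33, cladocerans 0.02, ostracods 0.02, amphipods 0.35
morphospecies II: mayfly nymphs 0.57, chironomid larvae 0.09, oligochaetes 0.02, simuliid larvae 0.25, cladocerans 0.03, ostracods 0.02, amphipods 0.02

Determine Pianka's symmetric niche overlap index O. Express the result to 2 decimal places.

0.68

Σ p₁ᵢp₂ᵢ = 0.1368 + 0.0018 + 0.0004 + 0.0825 + 0.0006 + 0.0004 + 0.0070 = 0.2295
Σp_1ᵢ² = 0.24² + 0.02² + 0.02² + 0.33² + 0.02² + 0.02² + 0.35² = 0.0576 + 0.0004 + 0.0004 + 0.1089 + 0.0004 + 0.0004 + 0.1225 = 0.2906
Σp_2ᵢ² = 0.57² + 0.09² + 0.02² + 0.25² + 0.03² + 0.02² + 0.02² = 0.3249 + 0.0081 + 0.0004 + 0.0625 + 0.0009 + 0.0004 + 0.0004 = 0.3976
O = 0.2295 / √(0.2906 × 0.3976) = 0.2295 / 0.33992 = 0.6752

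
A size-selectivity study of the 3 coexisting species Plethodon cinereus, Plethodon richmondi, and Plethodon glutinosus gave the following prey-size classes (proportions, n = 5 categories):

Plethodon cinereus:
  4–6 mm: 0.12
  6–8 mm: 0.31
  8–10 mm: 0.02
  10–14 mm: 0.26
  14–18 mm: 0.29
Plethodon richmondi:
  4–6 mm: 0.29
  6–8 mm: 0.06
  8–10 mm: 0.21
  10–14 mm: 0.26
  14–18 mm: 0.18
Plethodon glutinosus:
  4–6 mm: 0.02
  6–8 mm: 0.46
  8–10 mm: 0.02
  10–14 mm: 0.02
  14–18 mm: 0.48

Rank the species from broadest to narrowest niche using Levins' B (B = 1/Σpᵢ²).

Σp_cineᵢ² = 0.12² + 0.31² + 0.02² + 0.26² + 0.29² = 0.0144 + 0.0961 + 0.0004 + 0.0676 + 0.0841 = 0.2626
B_cine = 1 / 0.2626 = 3.8081
Σp_richᵢ² = 0.29² + 0.06² + 0.21² + 0.26² + 0.18² = 0.0841 + 0.0036 + 0.0441 + 0.0676 + 0.0324 = 0.2318
B_rich = 1 / 0.2318 = 4.3141
Σp_glutᵢ² = 0.02² + 0.46² + 0.02² + 0.02² + 0.48² = 0.0004 + 0.2116 + 0.0004 + 0.0004 + 0.2304 = 0.4432
B_glut = 1 / 0.4432 = 2.2563
Ranking by B (broadest → narrowest): Plethodon richmondi (4.31) > Plethodon cinereus (3.81) > Plethodon glutinosus (2.26)

Plethodon richmondi > Plethodon cinereus > Plethodon glutinosus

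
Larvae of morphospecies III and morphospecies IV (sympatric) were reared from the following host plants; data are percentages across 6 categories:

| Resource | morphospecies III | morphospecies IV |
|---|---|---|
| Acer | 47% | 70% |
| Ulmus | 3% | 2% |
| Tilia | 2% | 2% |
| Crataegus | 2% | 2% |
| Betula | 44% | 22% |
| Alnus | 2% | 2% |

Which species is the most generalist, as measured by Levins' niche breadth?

morphospecies III

Convert percentages to proportions (divide by 100).
Σp_IIIᵢ² = 0.47² + 0.03² + 0.02² + 0.02² + 0.44² + 0.02² = 0.2209 + 0.0009 + 0.0004 + 0.0004 + 0.1936 + 0.0004 = 0.4166
B_III = 1 / 0.4166 = 2.4004
Σp_IVᵢ² = 0.70² + 0.02² + 0.02² + 0.02² + 0.22² + 0.02² = 0.4900 + 0.0004 + 0.0004 + 0.0004 + 0.0484 + 0.0004 = 0.5400
B_IV = 1 / 0.5400 = 1.8519
Highest B → broadest niche (most generalist): morphospecies III (B = 2.40).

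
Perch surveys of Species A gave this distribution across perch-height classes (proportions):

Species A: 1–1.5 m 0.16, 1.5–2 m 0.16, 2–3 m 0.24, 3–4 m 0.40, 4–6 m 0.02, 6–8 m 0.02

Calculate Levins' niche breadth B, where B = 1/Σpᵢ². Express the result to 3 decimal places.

3.709

Σpᵢ² = 0.16² + 0.16² + 0.24² + 0.40² + 0.02² + 0.02² = 0.0256 + 0.0256 + 0.0576 + 0.1600 + 0.0004 + 0.0004 = 0.2696
B = 1 / 0.2696 = 3.70920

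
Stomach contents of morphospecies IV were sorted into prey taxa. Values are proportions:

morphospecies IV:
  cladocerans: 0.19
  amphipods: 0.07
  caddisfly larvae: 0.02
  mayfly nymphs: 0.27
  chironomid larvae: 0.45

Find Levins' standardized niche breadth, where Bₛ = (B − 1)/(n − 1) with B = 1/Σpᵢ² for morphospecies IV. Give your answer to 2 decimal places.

0.54

Σpᵢ² = 0.19² + 0.07² + 0.02² + 0.27² + 0.45² = 0.0361 + 0.0049 + 0.0004 + 0.0729 + 0.2025 = 0.3168
B = 1 / 0.3168 = 3.1566
Bₛ = (B − 1)/(n − 1) = (3.1566 − 1)/(5 − 1) = 2.1566/4 = 0.5392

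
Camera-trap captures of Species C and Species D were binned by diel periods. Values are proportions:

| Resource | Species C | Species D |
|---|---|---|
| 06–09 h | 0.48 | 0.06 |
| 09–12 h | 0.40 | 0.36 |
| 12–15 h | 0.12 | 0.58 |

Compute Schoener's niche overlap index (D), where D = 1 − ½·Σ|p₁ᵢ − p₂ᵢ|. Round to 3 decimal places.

Σ|p₁ᵢ − p₂ᵢ| = 0.42 + 0.04 + 0.46 = 0.92
D = 1 − ½ × 0.92 = 1 − 0.460 = 0.54000

0.540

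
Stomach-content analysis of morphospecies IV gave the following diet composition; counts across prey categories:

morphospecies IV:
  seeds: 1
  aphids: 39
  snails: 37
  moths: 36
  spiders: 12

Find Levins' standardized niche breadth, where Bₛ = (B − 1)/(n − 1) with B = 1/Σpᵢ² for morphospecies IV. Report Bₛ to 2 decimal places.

0.65

Proportions for morphospecies IV (n=125): 1/125=0.0080, 39/125=0.3120, 37/125=0.2960, 36/125=0.2880, 12/125=0.0960
Σpᵢ² = 0.0080² + 0.3120² + 0.2960² + 0.2880² + 0.0960² = 0.000064 + 0.097344 + 0.087616 + 0.082944 + 0.009216 = 0.277184
B = 1 / 0.277184 = 3.6077
Bₛ = (B − 1)/(n − 1) = (3.6077 − 1)/(5 − 1) = 2.6077/4 = 0.6519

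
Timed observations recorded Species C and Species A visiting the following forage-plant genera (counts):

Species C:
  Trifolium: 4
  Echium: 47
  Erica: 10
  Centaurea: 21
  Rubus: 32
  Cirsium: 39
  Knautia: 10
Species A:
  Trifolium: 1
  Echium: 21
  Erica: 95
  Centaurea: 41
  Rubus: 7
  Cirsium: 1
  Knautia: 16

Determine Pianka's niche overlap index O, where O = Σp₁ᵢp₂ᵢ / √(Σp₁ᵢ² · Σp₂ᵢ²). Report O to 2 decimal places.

Proportions for Species C (n=163): 4/163=0.0245, 47/163=0.2883, 10/163=0.0613, 21/163=0.1288, 32/163=0.1963, 39/163=0.2393, 10/163=0.0613
Proportions for Species A (n=182): 1/182=0.0055, 21/182=0.1154, 95/182=0.5220, 41/182=0.2253, 7/182=0.0385, 1/182=0.0055, 16/182=0.0879
Σ p₁ᵢp₂ᵢ = 0.000135 + 0.033270 + 0.031999 + 0.029019 + 0.007558 + 0.001316 + 0.005388 = 0.108685
Σp_1ᵢ² = 0.0245² + 0.2883² + 0.0613² + 0.1288² + 0.1963² + 0.2393² + 0.0613² = 0.000600 + 0.083117 + 0.003758 + 0.016589 + 0.038534 + 0.057264 + 0.003758 = 0.203620
Σp_2ᵢ² = 0.0055² + 0.1154² + 0.5220² + 0.2253² + 0.0385² + 0.0055² + 0.0879² = 0.000030 + 0.013317 + 0.272484 + 0.050760 + 0.001482 + 0.000030 + 0.007726 = 0.345829
O = 0.108685 / √(0.203620 × 0.345829) = 0.108685 / 0.2653633 = 0.4096

0.41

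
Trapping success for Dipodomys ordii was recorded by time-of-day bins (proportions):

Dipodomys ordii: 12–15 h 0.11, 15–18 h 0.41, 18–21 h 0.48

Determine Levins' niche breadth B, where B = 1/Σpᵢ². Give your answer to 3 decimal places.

2.435

Σpᵢ² = 0.11² + 0.41² + 0.48² = 0.0121 + 0.1681 + 0.2304 = 0.4106
B = 1 / 0.4106 = 2.43546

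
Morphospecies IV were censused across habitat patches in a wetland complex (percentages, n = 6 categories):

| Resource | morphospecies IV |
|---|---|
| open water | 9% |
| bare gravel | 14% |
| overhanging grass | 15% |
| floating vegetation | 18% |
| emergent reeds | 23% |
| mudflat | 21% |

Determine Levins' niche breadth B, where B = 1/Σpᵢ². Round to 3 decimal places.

5.568

Convert percentages to proportions (divide by 100).
Σpᵢ² = 0.09² + 0.14² + 0.15² + 0.18² + 0.23² + 0.21² = 0.0081 + 0.0196 + 0.0225 + 0.0324 + 0.0529 + 0.0441 = 0.1796
B = 1 / 0.1796 = 5.56793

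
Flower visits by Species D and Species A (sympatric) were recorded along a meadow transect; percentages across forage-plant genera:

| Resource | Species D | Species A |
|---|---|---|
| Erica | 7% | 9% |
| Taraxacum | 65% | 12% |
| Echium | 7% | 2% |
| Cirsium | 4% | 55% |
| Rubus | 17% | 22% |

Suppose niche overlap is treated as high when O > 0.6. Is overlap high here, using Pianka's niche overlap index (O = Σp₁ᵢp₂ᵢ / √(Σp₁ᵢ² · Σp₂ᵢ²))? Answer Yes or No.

No

Convert percentages to proportions (divide by 100).
Σ p₁ᵢp₂ᵢ = 0.0063 + 0.0780 + 0.0014 + 0.0220 + 0.0374 = 0.1451
Σp_1ᵢ² = 0.07² + 0.65² + 0.07² + 0.04² + 0.17² = 0.0049 + 0.4225 + 0.0049 + 0.0016 + 0.0289 = 0.4628
Σp_2ᵢ² = 0.09² + 0.12² + 0.02² + 0.55² + 0.22² = 0.0081 + 0.0144 + 0.0004 + 0.3025 + 0.0484 = 0.3738
O = 0.1451 / √(0.4628 × 0.3738) = 0.1451 / 0.41593 = 0.3489
O = 0.3489 < 0.6 → No.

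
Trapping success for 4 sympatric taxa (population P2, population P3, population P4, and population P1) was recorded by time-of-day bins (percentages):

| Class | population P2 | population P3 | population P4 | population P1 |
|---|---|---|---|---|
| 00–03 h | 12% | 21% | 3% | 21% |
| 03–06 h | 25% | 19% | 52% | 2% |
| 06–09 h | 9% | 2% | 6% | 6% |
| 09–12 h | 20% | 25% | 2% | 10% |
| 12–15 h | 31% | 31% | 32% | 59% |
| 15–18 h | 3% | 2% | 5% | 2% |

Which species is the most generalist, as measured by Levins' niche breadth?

population P2

Convert percentages to proportions (divide by 100).
Σp_P2ᵢ² = 0.12² + 0.25² + 0.09² + 0.20² + 0.31² + 0.03² = 0.0144 + 0.0625 + 0.0081 + 0.0400 + 0.0961 + 0.0009 = 0.2220
B_P2 = 1 / 0.2220 = 4.5045
Σp_P3ᵢ² = 0.21² + 0.19² + 0.02² + 0.25² + 0.31² + 0.02² = 0.0441 + 0.0361 + 0.0004 + 0.0625 + 0.0961 + 0.0004 = 0.2396
B_P3 = 1 / 0.2396 = 4.1736
Σp_P4ᵢ² = 0.03² + 0.52² + 0.06² + 0.02² + 0.32² + 0.05² = 0.0009 + 0.2704 + 0.0036 + 0.0004 + 0.1024 + 0.0025 = 0.3802
B_P4 = 1 / 0.3802 = 2.6302
Σp_P1ᵢ² = 0.21² + 0.02² + 0.06² + 0.10² + 0.59² + 0.02² = 0.0441 + 0.0004 + 0.0036 + 0.0100 + 0.3481 + 0.0004 = 0.4066
B_P1 = 1 / 0.4066 = 2.4594
Highest B → broadest niche (most generalist): population P2 (B = 4.50).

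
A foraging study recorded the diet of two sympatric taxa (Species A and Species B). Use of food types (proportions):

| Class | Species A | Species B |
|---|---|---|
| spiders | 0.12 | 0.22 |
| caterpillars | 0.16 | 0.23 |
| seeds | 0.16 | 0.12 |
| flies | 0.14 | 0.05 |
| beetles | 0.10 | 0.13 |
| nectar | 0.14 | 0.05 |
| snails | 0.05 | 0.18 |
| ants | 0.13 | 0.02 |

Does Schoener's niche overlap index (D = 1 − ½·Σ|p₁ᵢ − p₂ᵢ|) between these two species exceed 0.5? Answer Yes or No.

Yes

Σ|p₁ᵢ − p₂ᵢ| = 0.10 + 0.07 + 0.04 + 0.09 + 0.03 + 0.09 + 0.13 + 0.11 = 0.66
D = 1 − ½ × 0.66 = 1 − 0.330 = 0.6700
D = 0.6700 > 0.5 → Yes.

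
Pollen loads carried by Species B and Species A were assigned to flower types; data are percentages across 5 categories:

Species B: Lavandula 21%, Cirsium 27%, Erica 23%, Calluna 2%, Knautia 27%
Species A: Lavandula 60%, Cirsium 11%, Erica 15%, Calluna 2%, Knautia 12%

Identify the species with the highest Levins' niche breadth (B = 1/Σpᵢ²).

Species B

Convert percentages to proportions (divide by 100).
Σp_Bᵢ² = 0.21² + 0.27² + 0.23² + 0.02² + 0.27² = 0.0441 + 0.0729 + 0.0529 + 0.0004 + 0.0729 = 0.2432
B_B = 1 / 0.2432 = 4.1118
Σp_Aᵢ² = 0.60² + 0.11² + 0.15² + 0.02² + 0.12² = 0.3600 + 0.0121 + 0.0225 + 0.0004 + 0.0144 = 0.4094
B_A = 1 / 0.4094 = 2.4426
Highest B → broadest niche (most generalist): Species B (B = 4.11).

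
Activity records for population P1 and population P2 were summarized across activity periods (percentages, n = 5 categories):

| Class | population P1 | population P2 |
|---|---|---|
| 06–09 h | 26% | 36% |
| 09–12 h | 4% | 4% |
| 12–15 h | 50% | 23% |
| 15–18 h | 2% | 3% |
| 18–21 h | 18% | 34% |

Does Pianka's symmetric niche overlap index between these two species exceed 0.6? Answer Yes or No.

Yes

Convert percentages to proportions (divide by 100).
Σ p₁ᵢp₂ᵢ = 0.0936 + 0.0016 + 0.1150 + 0.0006 + 0.0612 = 0.2720
Σp_1ᵢ² = 0.26² + 0.04² + 0.50² + 0.02² + 0.18² = 0.0676 + 0.0016 + 0.2500 + 0.0004 + 0.0324 = 0.3520
Σp_2ᵢ² = 0.36² + 0.04² + 0.23² + 0.03² + 0.34² = 0.1296 + 0.0016 + 0.0529 + 0.0009 + 0.1156 = 0.3006
O = 0.2720 / √(0.3520 × 0.3006) = 0.2720 / 0.32529 = 0.8362
O = 0.8362 > 0.6 → Yes.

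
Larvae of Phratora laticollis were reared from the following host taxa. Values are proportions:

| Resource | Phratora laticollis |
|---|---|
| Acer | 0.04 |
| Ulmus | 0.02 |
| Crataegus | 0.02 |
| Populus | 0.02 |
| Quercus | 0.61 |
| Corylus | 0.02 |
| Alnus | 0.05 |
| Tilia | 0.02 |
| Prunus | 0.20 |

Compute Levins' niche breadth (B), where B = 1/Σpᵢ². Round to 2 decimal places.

Σpᵢ² = 0.04² + 0.02² + 0.02² + 0.02² + 0.61² + 0.02² + 0.05² + 0.02² + 0.20² = 0.0016 + 0.0004 + 0.0004 + 0.0004 + 0.3721 + 0.0004 + 0.0025 + 0.0004 + 0.0400 = 0.4182
B = 1 / 0.4182 = 2.3912

2.39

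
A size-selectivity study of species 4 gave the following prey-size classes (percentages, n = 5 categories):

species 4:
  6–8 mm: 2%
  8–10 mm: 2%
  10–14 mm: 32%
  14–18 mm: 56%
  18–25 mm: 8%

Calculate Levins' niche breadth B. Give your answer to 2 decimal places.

2.36

Convert percentages to proportions (divide by 100).
Σpᵢ² = 0.02² + 0.02² + 0.32² + 0.56² + 0.08² = 0.0004 + 0.0004 + 0.1024 + 0.3136 + 0.0064 = 0.4232
B = 1 / 0.4232 = 2.3629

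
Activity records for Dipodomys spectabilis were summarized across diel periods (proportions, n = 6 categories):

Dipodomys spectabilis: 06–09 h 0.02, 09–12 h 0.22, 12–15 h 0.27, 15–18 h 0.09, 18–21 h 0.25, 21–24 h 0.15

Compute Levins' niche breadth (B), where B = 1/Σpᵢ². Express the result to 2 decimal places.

Σpᵢ² = 0.02² + 0.22² + 0.27² + 0.09² + 0.25² + 0.15² = 0.0004 + 0.0484 + 0.0729 + 0.0081 + 0.0625 + 0.0225 = 0.2148
B = 1 / 0.2148 = 4.6555

4.66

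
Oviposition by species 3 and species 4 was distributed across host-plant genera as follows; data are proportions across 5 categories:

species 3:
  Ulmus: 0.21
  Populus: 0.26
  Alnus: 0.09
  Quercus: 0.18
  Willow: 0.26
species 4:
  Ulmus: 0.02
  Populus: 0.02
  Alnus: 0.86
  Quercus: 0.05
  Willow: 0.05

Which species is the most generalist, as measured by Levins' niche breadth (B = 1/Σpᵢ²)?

Σp_3ᵢ² = 0.21² + 0.26² + 0.09² + 0.18² + 0.26² = 0.0441 + 0.0676 + 0.0081 + 0.0324 + 0.0676 = 0.2198
B_3 = 1 / 0.2198 = 4.5496
Σp_4ᵢ² = 0.02² + 0.02² + 0.86² + 0.05² + 0.05² = 0.0004 + 0.0004 + 0.7396 + 0.0025 + 0.0025 = 0.7454
B_4 = 1 / 0.7454 = 1.3416
Highest B → broadest niche (most generalist): species 3 (B = 4.55).

species 3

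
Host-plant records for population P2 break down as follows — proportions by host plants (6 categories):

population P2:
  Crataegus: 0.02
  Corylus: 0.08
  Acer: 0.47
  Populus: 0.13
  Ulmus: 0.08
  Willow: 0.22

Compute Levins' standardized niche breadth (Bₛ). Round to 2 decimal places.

0.47

Σpᵢ² = 0.02² + 0.08² + 0.47² + 0.13² + 0.08² + 0.22² = 0.0004 + 0.0064 + 0.2209 + 0.0169 + 0.0064 + 0.0484 = 0.2994
B = 1 / 0.2994 = 3.3400
Bₛ = (B − 1)/(n − 1) = (3.3400 − 1)/(6 − 1) = 2.3400/5 = 0.4680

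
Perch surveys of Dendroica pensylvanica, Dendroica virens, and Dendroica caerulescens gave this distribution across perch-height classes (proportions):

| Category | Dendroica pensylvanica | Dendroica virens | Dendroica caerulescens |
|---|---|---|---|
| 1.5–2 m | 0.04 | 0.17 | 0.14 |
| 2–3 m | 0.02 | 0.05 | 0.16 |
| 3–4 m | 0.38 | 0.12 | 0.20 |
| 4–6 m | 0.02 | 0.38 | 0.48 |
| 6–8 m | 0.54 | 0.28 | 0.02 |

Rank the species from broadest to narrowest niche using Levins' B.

Σp_pensᵢ² = 0.04² + 0.02² + 0.38² + 0.02² + 0.54² = 0.0016 + 0.0004 + 0.1444 + 0.0004 + 0.2916 = 0.4384
B_pens = 1 / 0.4384 = 2.2810
Σp_vireᵢ² = 0.17² + 0.05² + 0.12² + 0.38² + 0.28² = 0.0289 + 0.0025 + 0.0144 + 0.1444 + 0.0784 = 0.2686
B_vire = 1 / 0.2686 = 3.7230
Σp_caerᵢ² = 0.14² + 0.16² + 0.20² + 0.48² + 0.02² = 0.0196 + 0.0256 + 0.0400 + 0.2304 + 0.0004 = 0.3160
B_caer = 1 / 0.3160 = 3.1646
Ranking by B (broadest → narrowest): Dendroica virens (3.72) > Dendroica caerulescens (3.16) > Dendroica pensylvanica (2.28)

Dendroica virens > Dendroica caerulescens > Dendroica pensylvanica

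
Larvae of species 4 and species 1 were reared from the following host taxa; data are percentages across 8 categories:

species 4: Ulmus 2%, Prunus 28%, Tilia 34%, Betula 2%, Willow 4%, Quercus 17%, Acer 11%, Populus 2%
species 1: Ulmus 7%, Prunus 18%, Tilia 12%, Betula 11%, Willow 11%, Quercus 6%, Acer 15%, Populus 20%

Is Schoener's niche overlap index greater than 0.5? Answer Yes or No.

Convert percentages to proportions (divide by 100).
Σ|p₁ᵢ − p₂ᵢ| = 0.05 + 0.10 + 0.22 + 0.09 + 0.07 + 0.11 + 0.04 + 0.18 = 0.86
D = 1 − ½ × 0.86 = 1 − 0.430 = 0.5700
D = 0.5700 > 0.5 → Yes.

Yes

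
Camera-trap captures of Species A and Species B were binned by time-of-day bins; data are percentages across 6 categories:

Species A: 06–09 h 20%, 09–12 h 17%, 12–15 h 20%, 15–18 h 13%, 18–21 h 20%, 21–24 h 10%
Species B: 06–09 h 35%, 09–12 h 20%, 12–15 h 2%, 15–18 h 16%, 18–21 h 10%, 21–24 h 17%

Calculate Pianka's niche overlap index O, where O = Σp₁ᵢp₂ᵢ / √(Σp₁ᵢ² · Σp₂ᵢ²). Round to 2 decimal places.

0.83

Convert percentages to proportions (divide by 100).
Σ p₁ᵢp₂ᵢ = 0.0700 + 0.0340 + 0.0040 + 0.0208 + 0.0200 + 0.0170 = 0.1658
Σp_1ᵢ² = 0.20² + 0.17² + 0.20² + 0.13² + 0.20² + 0.10² = 0.0400 + 0.0289 + 0.0400 + 0.0169 + 0.0400 + 0.0100 = 0.1758
Σp_2ᵢ² = 0.35² + 0.20² + 0.02² + 0.16² + 0.10² + 0.17² = 0.1225 + 0.0400 + 0.0004 + 0.0256 + 0.0100 + 0.0289 = 0.2274
O = 0.1658 / √(0.1758 × 0.2274) = 0.1658 / 0.19994 = 0.8292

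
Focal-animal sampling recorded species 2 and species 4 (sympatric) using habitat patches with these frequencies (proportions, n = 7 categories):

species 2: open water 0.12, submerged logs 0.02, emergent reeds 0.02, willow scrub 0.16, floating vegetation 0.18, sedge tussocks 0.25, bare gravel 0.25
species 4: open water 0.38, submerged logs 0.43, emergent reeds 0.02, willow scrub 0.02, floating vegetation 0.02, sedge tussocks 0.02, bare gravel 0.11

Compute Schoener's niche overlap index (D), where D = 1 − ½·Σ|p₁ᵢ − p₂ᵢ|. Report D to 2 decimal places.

0.33

Σ|p₁ᵢ − p₂ᵢ| = 0.26 + 0.41 + 0.00 + 0.14 + 0.16 + 0.23 + 0.14 = 1.34
D = 1 − ½ × 1.34 = 1 − 0.670 = 0.3300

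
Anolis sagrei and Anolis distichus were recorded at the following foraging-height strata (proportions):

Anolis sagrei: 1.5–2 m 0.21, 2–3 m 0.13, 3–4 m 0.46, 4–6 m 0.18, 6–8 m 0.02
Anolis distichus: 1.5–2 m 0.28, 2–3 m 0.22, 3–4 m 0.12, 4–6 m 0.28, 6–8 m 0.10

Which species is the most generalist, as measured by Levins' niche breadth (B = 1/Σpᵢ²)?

Anolis distichus

Σp_sagrᵢ² = 0.21² + 0.13² + 0.46² + 0.18² + 0.02² = 0.0441 + 0.0169 + 0.2116 + 0.0324 + 0.0004 = 0.3054
B_sagr = 1 / 0.3054 = 3.2744
Σp_distᵢ² = 0.28² + 0.22² + 0.12² + 0.28² + 0.10² = 0.0784 + 0.0484 + 0.0144 + 0.0784 + 0.0100 = 0.2296
B_dist = 1 / 0.2296 = 4.3554
Highest B → broadest niche (most generalist): Anolis distichus (B = 4.36).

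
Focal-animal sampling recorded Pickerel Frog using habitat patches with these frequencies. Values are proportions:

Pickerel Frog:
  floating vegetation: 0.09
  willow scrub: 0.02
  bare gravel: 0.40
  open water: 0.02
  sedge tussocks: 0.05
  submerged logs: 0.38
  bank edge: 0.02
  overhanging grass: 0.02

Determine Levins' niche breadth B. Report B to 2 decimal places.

3.16

Σpᵢ² = 0.09² + 0.02² + 0.40² + 0.02² + 0.05² + 0.38² + 0.02² + 0.02² = 0.0081 + 0.0004 + 0.1600 + 0.0004 + 0.0025 + 0.1444 + 0.0004 + 0.0004 = 0.3166
B = 1 / 0.3166 = 3.1586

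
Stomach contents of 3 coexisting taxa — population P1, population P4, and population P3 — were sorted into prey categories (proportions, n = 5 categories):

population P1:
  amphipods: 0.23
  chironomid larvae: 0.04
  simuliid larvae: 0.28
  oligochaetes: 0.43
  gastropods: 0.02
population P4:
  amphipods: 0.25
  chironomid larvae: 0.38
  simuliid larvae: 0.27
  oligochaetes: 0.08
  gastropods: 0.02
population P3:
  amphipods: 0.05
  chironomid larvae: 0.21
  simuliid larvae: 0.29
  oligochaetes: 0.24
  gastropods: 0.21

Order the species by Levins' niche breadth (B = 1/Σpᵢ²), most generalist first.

population P3 > population P4 > population P1

Σp_P1ᵢ² = 0.23² + 0.04² + 0.28² + 0.43² + 0.02² = 0.0529 + 0.0016 + 0.0784 + 0.1849 + 0.0004 = 0.3182
B_P1 = 1 / 0.3182 = 3.1427
Σp_P4ᵢ² = 0.25² + 0.38² + 0.27² + 0.08² + 0.02² = 0.0625 + 0.1444 + 0.0729 + 0.0064 + 0.0004 = 0.2866
B_P4 = 1 / 0.2866 = 3.4892
Σp_P3ᵢ² = 0.05² + 0.21² + 0.29² + 0.24² + 0.21² = 0.0025 + 0.0441 + 0.0841 + 0.0576 + 0.0441 = 0.2324
B_P3 = 1 / 0.2324 = 4.3029
Ranking by B (broadest → narrowest): population P3 (4.30) > population P4 (3.49) > population P1 (3.14)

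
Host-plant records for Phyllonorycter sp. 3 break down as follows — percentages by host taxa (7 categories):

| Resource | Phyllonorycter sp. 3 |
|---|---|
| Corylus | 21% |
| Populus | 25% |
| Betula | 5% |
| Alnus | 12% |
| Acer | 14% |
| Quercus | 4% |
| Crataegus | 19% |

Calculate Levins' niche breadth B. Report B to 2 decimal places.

Convert percentages to proportions (divide by 100).
Σpᵢ² = 0.21² + 0.25² + 0.05² + 0.12² + 0.14² + 0.04² + 0.19² = 0.0441 + 0.0625 + 0.0025 + 0.0144 + 0.0196 + 0.0016 + 0.0361 = 0.1808
B = 1 / 0.1808 = 5.5310

5.53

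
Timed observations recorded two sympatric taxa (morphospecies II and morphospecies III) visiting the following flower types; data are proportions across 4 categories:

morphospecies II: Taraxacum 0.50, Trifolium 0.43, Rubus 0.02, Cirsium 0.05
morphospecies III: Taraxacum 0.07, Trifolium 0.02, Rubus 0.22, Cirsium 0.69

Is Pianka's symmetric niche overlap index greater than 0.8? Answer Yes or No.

Σ p₁ᵢp₂ᵢ = 0.0350 + 0.0086 + 0.0044 + 0.0345 = 0.0825
Σp_1ᵢ² = 0.50² + 0.43² + 0.02² + 0.05² = 0.2500 + 0.1849 + 0.0004 + 0.0025 = 0.4378
Σp_2ᵢ² = 0.07² + 0.02² + 0.22² + 0.69² = 0.0049 + 0.0004 + 0.0484 + 0.4761 = 0.5298
O = 0.0825 / √(0.4378 × 0.5298) = 0.0825 / 0.48161 = 0.1713
O = 0.1713 < 0.8 → No.

No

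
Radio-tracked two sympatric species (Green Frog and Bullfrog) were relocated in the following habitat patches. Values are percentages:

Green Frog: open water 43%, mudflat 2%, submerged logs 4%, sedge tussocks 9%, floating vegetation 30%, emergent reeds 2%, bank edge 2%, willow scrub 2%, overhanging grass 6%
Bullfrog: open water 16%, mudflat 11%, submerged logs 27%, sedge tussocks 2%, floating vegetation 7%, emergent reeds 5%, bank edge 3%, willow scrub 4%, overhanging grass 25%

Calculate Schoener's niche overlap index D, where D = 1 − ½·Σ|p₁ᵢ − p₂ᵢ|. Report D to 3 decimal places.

0.430

Convert percentages to proportions (divide by 100).
Σ|p₁ᵢ − p₂ᵢ| = 0.27 + 0.09 + 0.23 + 0.07 + 0.23 + 0.03 + 0.01 + 0.02 + 0.19 = 1.14
D = 1 − ½ × 1.14 = 1 − 0.570 = 0.43000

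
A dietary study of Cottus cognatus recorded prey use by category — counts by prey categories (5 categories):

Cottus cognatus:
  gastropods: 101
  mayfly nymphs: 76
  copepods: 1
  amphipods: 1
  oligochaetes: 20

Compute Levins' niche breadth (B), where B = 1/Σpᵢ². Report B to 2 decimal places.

2.42

Proportions for Cottus cognatus (n=199): 101/199=0.5075, 76/199=0.3819, 1/199=0.0050, 1/199=0.0050, 20/199=0.1005
Σpᵢ² = 0.5075² + 0.3819² + 0.0050² + 0.0050² + 0.1005² = 0.257556 + 0.145848 + 0.000025 + 0.000025 + 0.010100 = 0.413554
B = 1 / 0.413554 = 2.4181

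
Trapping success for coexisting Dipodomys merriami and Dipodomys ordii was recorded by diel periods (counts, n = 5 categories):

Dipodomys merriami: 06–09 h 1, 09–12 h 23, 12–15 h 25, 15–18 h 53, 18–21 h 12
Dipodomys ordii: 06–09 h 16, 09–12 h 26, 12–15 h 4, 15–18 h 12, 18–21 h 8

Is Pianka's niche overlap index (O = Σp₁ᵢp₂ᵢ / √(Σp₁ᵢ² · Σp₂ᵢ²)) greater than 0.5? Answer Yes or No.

Proportions for Dipodomys merriami (n=114): 1/114=0.0088, 23/114=0.2018, 25/114=0.2193, 53/114=0.4649, 12/114=0.1053
Proportions for Dipodomys ordii (n=66): 16/66=0.2424, 26/66=0.3939, 4/66=0.0606, 12/66=0.1818, 8/66=0.1212
Σ p₁ᵢp₂ᵢ = 0.002133 + 0.079489 + 0.013290 + 0.084519 + 0.012762 = 0.192193
Σp_1ᵢ² = 0.0088² + 0.2018² + 0.2193² + 0.4649² + 0.1053² = 0.000077 + 0.040723 + 0.048092 + 0.216132 + 0.011088 = 0.316112
Σp_2ᵢ² = 0.2424² + 0.3939² + 0.0606² + 0.1818² + 0.1212² = 0.058758 + 0.155157 + 0.003672 + 0.033051 + 0.014689 = 0.265327
O = 0.192193 / √(0.316112 × 0.265327) = 0.192193 / 0.2896084 = 0.6636
O = 0.6636 > 0.5 → Yes.

Yes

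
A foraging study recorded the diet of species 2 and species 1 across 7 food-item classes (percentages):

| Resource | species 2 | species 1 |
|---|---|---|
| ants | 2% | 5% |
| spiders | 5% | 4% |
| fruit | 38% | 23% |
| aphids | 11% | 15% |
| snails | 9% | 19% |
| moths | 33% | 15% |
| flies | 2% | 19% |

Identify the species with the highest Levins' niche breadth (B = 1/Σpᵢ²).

species 1

Convert percentages to proportions (divide by 100).
Σp_2ᵢ² = 0.02² + 0.05² + 0.38² + 0.11² + 0.09² + 0.33² + 0.02² = 0.0004 + 0.0025 + 0.1444 + 0.0121 + 0.0081 + 0.1089 + 0.0004 = 0.2768
B_2 = 1 / 0.2768 = 3.6127
Σp_1ᵢ² = 0.05² + 0.04² + 0.23² + 0.15² + 0.19² + 0.15² + 0.19² = 0.0025 + 0.0016 + 0.0529 + 0.0225 + 0.0361 + 0.0225 + 0.0361 = 0.1742
B_1 = 1 / 0.1742 = 5.7405
Highest B → broadest niche (most generalist): species 1 (B = 5.74).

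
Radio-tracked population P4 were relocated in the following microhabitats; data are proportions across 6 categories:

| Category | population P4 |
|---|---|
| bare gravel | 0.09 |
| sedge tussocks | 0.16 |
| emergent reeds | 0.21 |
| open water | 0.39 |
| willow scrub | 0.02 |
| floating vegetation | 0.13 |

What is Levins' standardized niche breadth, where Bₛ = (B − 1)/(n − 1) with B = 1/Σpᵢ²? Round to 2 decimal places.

0.61

Σpᵢ² = 0.09² + 0.16² + 0.21² + 0.39² + 0.02² + 0.13² = 0.0081 + 0.0256 + 0.0441 + 0.1521 + 0.0004 + 0.0169 = 0.2472
B = 1 / 0.2472 = 4.0453
Bₛ = (B − 1)/(n − 1) = (4.0453 − 1)/(6 − 1) = 3.0453/5 = 0.6091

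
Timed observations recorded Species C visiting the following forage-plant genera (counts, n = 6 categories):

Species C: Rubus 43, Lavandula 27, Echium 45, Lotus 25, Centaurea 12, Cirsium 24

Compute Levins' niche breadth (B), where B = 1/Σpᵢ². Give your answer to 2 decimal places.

5.21

Proportions for Species C (n=176): 43/176=0.2443, 27/176=0.1534, 45/176=0.2557, 25/176=0.1420, 12/176=0.0682, 24/176=0.1364
Σpᵢ² = 0.2443² + 0.1534² + 0.2557² + 0.1420² + 0.0682² + 0.1364² = 0.059682 + 0.023532 + 0.065382 + 0.020164 + 0.004651 + 0.018605 = 0.192016
B = 1 / 0.192016 = 5.2079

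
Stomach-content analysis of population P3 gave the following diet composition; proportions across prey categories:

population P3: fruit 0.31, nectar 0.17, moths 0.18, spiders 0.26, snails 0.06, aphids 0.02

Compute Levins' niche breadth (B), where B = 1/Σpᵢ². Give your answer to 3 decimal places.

Σpᵢ² = 0.31² + 0.17² + 0.18² + 0.26² + 0.06² + 0.02² = 0.0961 + 0.0289 + 0.0324 + 0.0676 + 0.0036 + 0.0004 = 0.2290
B = 1 / 0.2290 = 4.36681

4.367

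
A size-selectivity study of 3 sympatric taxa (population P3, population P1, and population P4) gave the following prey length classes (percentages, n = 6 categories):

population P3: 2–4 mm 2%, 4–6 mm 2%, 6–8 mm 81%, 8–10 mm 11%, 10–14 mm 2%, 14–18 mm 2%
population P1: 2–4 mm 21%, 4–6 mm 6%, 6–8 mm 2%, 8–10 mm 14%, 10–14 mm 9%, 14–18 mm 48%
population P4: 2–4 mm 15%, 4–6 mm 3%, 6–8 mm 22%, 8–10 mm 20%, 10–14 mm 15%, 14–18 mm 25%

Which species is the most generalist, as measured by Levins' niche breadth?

Convert percentages to proportions (divide by 100).
Σp_P3ᵢ² = 0.02² + 0.02² + 0.81² + 0.11² + 0.02² + 0.02² = 0.0004 + 0.0004 + 0.6561 + 0.0121 + 0.0004 + 0.0004 = 0.6698
B_P3 = 1 / 0.6698 = 1.4930
Σp_P1ᵢ² = 0.21² + 0.06² + 0.02² + 0.14² + 0.09² + 0.48² = 0.0441 + 0.0036 + 0.0004 + 0.0196 + 0.0081 + 0.2304 = 0.3062
B_P1 = 1 / 0.3062 = 3.2658
Σp_P4ᵢ² = 0.15² + 0.03² + 0.22² + 0.20² + 0.15² + 0.25² = 0.0225 + 0.0009 + 0.0484 + 0.0400 + 0.0225 + 0.0625 = 0.1968
B_P4 = 1 / 0.1968 = 5.0813
Highest B → broadest niche (most generalist): population P4 (B = 5.08).

population P4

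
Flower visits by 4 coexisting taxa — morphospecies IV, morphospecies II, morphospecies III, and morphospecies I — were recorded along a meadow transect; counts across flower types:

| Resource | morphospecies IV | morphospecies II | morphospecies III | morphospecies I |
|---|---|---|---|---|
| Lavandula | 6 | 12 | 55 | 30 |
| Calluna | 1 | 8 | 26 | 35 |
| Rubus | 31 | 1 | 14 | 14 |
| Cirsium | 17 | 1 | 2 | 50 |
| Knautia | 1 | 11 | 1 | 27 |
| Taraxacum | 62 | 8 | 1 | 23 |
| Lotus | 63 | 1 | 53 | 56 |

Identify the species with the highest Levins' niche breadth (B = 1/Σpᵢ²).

morphospecies I

Proportions for morphospecies IV (n=181): 6/181=0.0331, 1/181=0.0055, 31/181=0.1713, 17/181=0.0939, 1/181=0.0055, 62/181=0.3425, 63/181=0.3481
Proportions for morphospecies II (n=42): 12/42=0.2857, 8/42=0.1905, 1/42=0.0238, 1/42=0.0238, 11/42=0.2619, 8/42=0.1905, 1/42=0.0238
Proportions for morphospecies III (n=152): 55/152=0.3618, 26/152=0.1711, 14/152=0.0921, 2/152=0.0132, 1/152=0.0066, 1/152=0.0066, 53/152=0.3487
Proportions for morphospecies I (n=235): 30/235=0.1277, 35/235=0.1489, 14/235=0.0596, 50/235=0.2128, 27/235=0.1149, 23/235=0.0979, 56/235=0.2383
Σp_IVᵢ² = 0.0331² + 0.0055² + 0.1713² + 0.0939² + 0.0055² + 0.3425² + 0.3481² = 0.001096 + 0.000030 + 0.029344 + 0.008817 + 0.000030 + 0.117306 + 0.121174 = 0.277797
B_IV = 1 / 0.277797 = 3.5998
Σp_IIᵢ² = 0.2857² + 0.1905² + 0.0238² + 0.0238² + 0.2619² + 0.1905² + 0.0238² = 0.081624 + 0.036290 + 0.000566 + 0.000566 + 0.068592 + 0.036290 + 0.000566 = 0.224494
B_II = 1 / 0.224494 = 4.4545
Σp_IIIᵢ² = 0.3618² + 0.1711² + 0.0921² + 0.0132² + 0.0066² + 0.0066² + 0.3487² = 0.130899 + 0.029275 + 0.008482 + 0.000174 + 0.000044 + 0.000044 + 0.121592 = 0.290510
B_III = 1 / 0.290510 = 3.4422
Σp_Iᵢ² = 0.1277² + 0.1489² + 0.0596² + 0.2128² + 0.1149² + 0.0979² + 0.2383² = 0.016307 + 0.022171 + 0.003552 + 0.045284 + 0.013202 + 0.009584 + 0.056787 = 0.166887
B_I = 1 / 0.166887 = 5.9921
Highest B → broadest niche (most generalist): morphospecies I (B = 5.99).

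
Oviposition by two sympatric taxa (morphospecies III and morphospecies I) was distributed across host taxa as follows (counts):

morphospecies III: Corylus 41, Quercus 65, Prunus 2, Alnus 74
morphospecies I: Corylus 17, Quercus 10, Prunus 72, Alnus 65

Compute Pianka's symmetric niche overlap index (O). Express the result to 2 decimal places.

0.60

Proportions for morphospecies III (n=182): 41/182=0.2253, 65/182=0.3571, 2/182=0.0110, 74/182=0.4066
Proportions for morphospecies I (n=164): 17/164=0.1037, 10/164=0.0610, 72/164=0.4390, 65/164=0.3963
Σ p₁ᵢp₂ᵢ = 0.023364 + 0.021783 + 0.004829 + 0.161136 = 0.211112
Σp_1ᵢ² = 0.2253² + 0.3571² + 0.0110² + 0.4066² = 0.050760 + 0.127520 + 0.000121 + 0.165324 = 0.343725
Σp_2ᵢ² = 0.1037² + 0.0610² + 0.4390² + 0.3963² = 0.010754 + 0.003721 + 0.192721 + 0.157054 = 0.364250
O = 0.211112 / √(0.343725 × 0.364250) = 0.211112 / 0.3538387 = 0.5966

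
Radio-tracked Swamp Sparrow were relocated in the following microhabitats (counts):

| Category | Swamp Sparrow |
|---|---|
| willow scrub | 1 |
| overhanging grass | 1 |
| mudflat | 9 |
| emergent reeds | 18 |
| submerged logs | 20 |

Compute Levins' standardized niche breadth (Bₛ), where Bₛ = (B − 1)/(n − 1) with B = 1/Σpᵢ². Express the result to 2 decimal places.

0.49

Proportions for Swamp Sparrow (n=49): 1/49=0.0204, 1/49=0.0204, 9/49=0.1837, 18/49=0.3673, 20/49=0.4082
Σpᵢ² = 0.0204² + 0.0204² + 0.1837² + 0.3673² + 0.4082² = 0.000416 + 0.000416 + 0.033746 + 0.134909 + 0.166627 = 0.336114
B = 1 / 0.336114 = 2.9752
Bₛ = (B − 1)/(n − 1) = (2.9752 − 1)/(5 − 1) = 1.9752/4 = 0.4938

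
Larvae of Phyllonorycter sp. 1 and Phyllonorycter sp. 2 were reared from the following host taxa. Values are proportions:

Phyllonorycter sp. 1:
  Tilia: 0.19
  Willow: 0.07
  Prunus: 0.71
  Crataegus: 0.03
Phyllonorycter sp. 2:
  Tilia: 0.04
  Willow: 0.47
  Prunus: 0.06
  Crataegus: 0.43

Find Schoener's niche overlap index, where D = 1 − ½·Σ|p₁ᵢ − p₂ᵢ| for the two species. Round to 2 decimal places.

0.20

Σ|p₁ᵢ − p₂ᵢ| = 0.15 + 0.40 + 0.65 + 0.40 = 1.60
D = 1 − ½ × 1.60 = 1 − 0.800 = 0.2000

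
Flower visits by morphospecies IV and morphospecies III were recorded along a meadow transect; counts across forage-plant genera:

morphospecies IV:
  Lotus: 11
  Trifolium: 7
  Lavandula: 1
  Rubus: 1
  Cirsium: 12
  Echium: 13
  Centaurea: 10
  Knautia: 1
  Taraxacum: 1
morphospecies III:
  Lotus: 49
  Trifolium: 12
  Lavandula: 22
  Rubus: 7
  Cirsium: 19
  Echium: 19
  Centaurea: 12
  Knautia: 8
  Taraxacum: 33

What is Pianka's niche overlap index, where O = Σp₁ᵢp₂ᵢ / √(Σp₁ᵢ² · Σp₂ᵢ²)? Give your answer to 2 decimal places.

0.74

Proportions for morphospecies IV (n=57): 11/57=0.1930, 7/57=0.1228, 1/57=0.0175, 1/57=0.0175, 12/57=0.2105, 13/57=0.2281, 10/57=0.1754, 1/57=0.0175, 1/57=0.0175
Proportions for morphospecies III (n=181): 49/181=0.2707, 12/181=0.0663, 22/181=0.1215, 7/181=0.0387, 19/181=0.1050, 19/181=0.1050, 12/181=0.0663, 8/181=0.0442, 33/181=0.1823
Σ p₁ᵢp₂ᵢ = 0.052245 + 0.008142 + 0.002126 + 0.000677 + 0.022103 + 0.023951 + 0.011629 + 0.000774 + 0.003190 = 0.124837
Σp_1ᵢ² = 0.1930² + 0.1228² + 0.0175² + 0.0175² + 0.2105² + 0.2281² + 0.1754² + 0.0175² + 0.0175² = 0.037249 + 0.015080 + 0.000306 + 0.000306 + 0.044310 + 0.052030 + 0.030765 + 0.000306 + 0.000306 = 0.180658
Σp_2ᵢ² = 0.2707² + 0.0663² + 0.1215² + 0.0387² + 0.1050² + 0.1050² + 0.0663² + 0.0442² + 0.1823² = 0.073278 + 0.004396 + 0.014762 + 0.001498 + 0.011025 + 0.011025 + 0.004396 + 0.001954 + 0.033233 = 0.155567
O = 0.124837 / √(0.180658 × 0.155567) = 0.124837 / 0.1676437 = 0.7447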